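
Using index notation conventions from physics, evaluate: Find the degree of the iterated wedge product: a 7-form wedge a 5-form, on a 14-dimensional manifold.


The degree of a wedge product is the sum of the degrees of the individual forms.
Degrees: 7, 5
Total degree = 7 + 5 = 12

12


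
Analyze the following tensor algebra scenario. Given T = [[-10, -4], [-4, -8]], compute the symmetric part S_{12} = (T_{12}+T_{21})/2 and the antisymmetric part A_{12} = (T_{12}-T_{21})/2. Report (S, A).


T_{12} = -4
T_{21} = -4
S_{12} = (-4 + -4)/2 = -8/2 = -4
A_{12} = (-4 - -4)/2 = 0/2 = 0
Check: S + A = -4 + 0 = -4 = T_{12}.

(-4, 0)


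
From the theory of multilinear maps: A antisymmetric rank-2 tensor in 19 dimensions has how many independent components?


A antisymmetric rank-2 tensor in d dimensions has d(d-1)/2 independent components.
d = 19
d(d-1)/2 = 19 * 18 / 2 = 342 / 2 = 171

171


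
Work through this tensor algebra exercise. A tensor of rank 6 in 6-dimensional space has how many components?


The number of components of a rank-r tensor in d dimensions is d^r.
Here d = 6 and r = 6.
6^6 = 46656

46656


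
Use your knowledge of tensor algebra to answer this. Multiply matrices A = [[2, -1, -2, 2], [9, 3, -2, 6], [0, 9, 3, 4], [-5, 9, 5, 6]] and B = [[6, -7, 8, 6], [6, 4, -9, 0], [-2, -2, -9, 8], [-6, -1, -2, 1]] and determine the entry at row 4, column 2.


(AB)_{ij} = sum_k A_{ik} B_{kj}.
For i=4, j=2:
A_{41} * B_{12} = -5 * -7 = 35
A_{42} * B_{22} = 9 * 4 = 36
A_{43} * B_{32} = 5 * -2 = -10
A_{44} * B_{42} = 6 * -1 = -6
Sum = 35 + 36 + -10 + -6 = 55

55


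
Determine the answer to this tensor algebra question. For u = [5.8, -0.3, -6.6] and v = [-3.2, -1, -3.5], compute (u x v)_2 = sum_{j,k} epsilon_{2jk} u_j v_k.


(u x v)_2 = sum_{j,k} epsilon_{2jk} u_j v_k. Only permutations of (1,2,3) contribute; the two non-zero terms are:
eps_{213} u_1 v_3 = -1 * 5.8 * -3.5 = 20.3
eps_{231} u_3 v_1 = 1 * -6.6 * -3.2 = 21.12
(u x v)_2 = 41.42

41.42


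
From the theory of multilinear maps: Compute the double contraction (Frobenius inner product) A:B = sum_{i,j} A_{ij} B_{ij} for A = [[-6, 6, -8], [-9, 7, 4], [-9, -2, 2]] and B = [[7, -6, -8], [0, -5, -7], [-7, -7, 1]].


A:B = sum over all i,j of A_{ij} * B_{ij}.
Row 1: -6*7=-42, 6*-6=-36, -8*-8=64 => row sum = -14
Row 2: -9*0=0, 7*-5=-35, 4*-7=-28 => row sum = -63
Row 3: -9*-7=63, -2*-7=14, 2*1=2 => row sum = 79
Total = -14 + -63 + 79 = 2

2


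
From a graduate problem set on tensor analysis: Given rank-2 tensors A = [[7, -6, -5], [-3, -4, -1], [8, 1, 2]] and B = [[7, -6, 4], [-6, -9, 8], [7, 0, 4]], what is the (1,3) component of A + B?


Tensor addition is component-wise: (A + B)_{ij} = A_{ij} + B_{ij}.
A_{13} = -5
B_{13} = 4
(A + B)_{13} = -5 + 4 = -1

-1


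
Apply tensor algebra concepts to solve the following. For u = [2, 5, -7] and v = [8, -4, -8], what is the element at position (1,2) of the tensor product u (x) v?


The outer product entry T_{ij} = u_i * v_j.
We need i=1, j=2.
u_1 = 2, v_2 = -4
T_{1,2} = 2 * -4 = -8

-8


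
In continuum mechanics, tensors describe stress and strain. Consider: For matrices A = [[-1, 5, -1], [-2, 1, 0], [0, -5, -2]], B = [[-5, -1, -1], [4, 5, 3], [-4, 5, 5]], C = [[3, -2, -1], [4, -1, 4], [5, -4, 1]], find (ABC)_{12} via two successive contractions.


(ABC)_{12} = sum_m (AB)_{1m} C_{m2}. First compute row 1 of AB.
(AB)_{11} = -1*-5 + 5*4 + -1*-4 = 29
(AB)_{12} = -1*-1 + 5*5 + -1*5 = 21
(AB)_{13} = -1*-1 + 5*3 + -1*5 = 11
Now contract with column 2 of C:
(AB)_{11} * C_{12} = 29 * -2 = -58
(AB)_{12} * C_{22} = 21 * -1 = -21
(AB)_{13} * C_{32} = 11 * -4 = -44
(ABC)_{12} = -58 + -21 + -44 = -123

-123


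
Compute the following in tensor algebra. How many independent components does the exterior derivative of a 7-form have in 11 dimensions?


The exterior derivative of a p-form is a (p+1)-form.
Its number of independent components is C(n, p+1).
n = 11, p+1 = 8
C(11, 8) = 165

165


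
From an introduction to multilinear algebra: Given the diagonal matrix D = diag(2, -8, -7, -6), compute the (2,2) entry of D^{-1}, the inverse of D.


For a diagonal matrix, the inverse has entries (D^{-1})_{ii} = 1/d_{ii}.
The diagonal entries are: d_{11} = 2, d_{22} = -8, d_{33} = -7, d_{44} = -6
We need (D^{-1})_{22} = 1/d_{22} = 1/-8 = -1/8

-1/8


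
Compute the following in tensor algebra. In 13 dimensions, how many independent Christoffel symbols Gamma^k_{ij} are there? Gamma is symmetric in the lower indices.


Christoffel symbols Gamma^k_{ij} are symmetric in i,j, so there are d * d(d+1)/2 independent symbols.
d = 13
d(d+1)/2 = 13 * 14 / 2 = 91
Total = 13 * 91 = 1183

1183


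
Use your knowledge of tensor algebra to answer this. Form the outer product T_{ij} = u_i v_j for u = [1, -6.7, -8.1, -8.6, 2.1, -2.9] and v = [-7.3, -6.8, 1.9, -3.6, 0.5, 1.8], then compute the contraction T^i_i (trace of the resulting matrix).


The outer product gives T_{ij} = u_i v_j.
The trace (contraction) is Tr(T) = sum_i T_{ii} = sum_i u_i v_i.
Diagonal entries:
T_{11} = u_1 * v_1 = 1 * -7.3 = -7.3
T_{22} = u_2 * v_2 = -6.7 * -6.8 = 45.56
T_{33} = u_3 * v_3 = -8.1 * 1.9 = -15.39
T_{44} = u_4 * v_4 = -8.6 * -3.6 = 30.96
T_{55} = u_5 * v_5 = 2.1 * 0.5 = 1.05
T_{66} = u_6 * v_6 = -2.9 * 1.8 = -5.22
Tr(T) = -7.3 + 45.56 + -15.39 + 30.96 + 1.05 + -5.22 = 49.66

49.66


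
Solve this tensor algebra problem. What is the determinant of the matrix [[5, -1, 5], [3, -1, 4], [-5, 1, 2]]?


Expanding along the first row, det(A) = a11*M_11 - a12*M_12 + a13*M_13, where M_1j is the (1,j) minor.
Minor M_11 = -1*2 - 4*1 = -6
Minor M_12 = 3*2 - 4*-5 = 26
Minor M_13 = 3*1 - -1*-5 = -2
det = 5*(-6) - -1*(26) + 5*(-2)
    = -30 - -26 + -10
    = -14

-14


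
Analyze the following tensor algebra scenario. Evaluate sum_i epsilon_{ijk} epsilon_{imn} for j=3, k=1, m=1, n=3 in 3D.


Using the identity: epsilon_{ijk} epsilon_{imn} = delta_{jm} delta_{kn} - delta_{jn} delta_{km}.
delta_{31} = 0
delta_{13} = 0
delta_{33} = 1
delta_{11} = 1
Result = 0 * 0 - 1 * 1 = 0 - 1 = -1

-1


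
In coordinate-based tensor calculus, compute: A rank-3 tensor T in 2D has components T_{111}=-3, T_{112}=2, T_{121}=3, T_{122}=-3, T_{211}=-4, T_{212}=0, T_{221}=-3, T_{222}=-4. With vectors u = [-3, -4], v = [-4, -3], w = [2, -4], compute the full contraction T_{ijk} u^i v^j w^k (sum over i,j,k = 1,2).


S = sum over i,j,k of T_{ijk} u_i v_j w_k. Expanding all 8 terms:
T_{111}*u_1*v_1*w_1 = -3*-3*-4*2 = -72  (running total: -72)
T_{112}*u_1*v_1*w_2 = 2*-3*-4*-4 = -96  (running total: -168)
T_{121}*u_1*v_2*w_1 = 3*-3*-3*2 = 54  (running total: -114)
T_{122}*u_1*v_2*w_2 = -3*-3*-3*-4 = 108  (running total: -6)
T_{211}*u_2*v_1*w_1 = -4*-4*-4*2 = -128  (running total: -134)
T_{212}*u_2*v_1*w_2 = 0*-4*-4*-4 = 0  (running total: -134)
T_{221}*u_2*v_2*w_1 = -3*-4*-3*2 = -72  (running total: -206)
T_{222}*u_2*v_2*w_2 = -4*-4*-3*-4 = 192  (running total: -14)
S = -14

-14


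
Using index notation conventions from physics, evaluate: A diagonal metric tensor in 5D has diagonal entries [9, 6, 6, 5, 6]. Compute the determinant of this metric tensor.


For a diagonal metric, the determinant is the product of diagonal entries.
Diagonal entries: 9, 6, 6, 5, 6
det(g) = 9 * 6 * 6 * 5 * 6 = 9720

9720


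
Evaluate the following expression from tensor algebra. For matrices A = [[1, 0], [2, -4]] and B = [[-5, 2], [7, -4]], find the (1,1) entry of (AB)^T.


(AB)^T_{ij} = (AB)_{ji} = sum_k A_{jk} B_{ki}.
For i=1, j=1 we need (AB)_{11}:
A_{11} * B_{11} = 1 * -5 = -5
A_{12} * B_{21} = 0 * 7 = 0
Sum = -5 + 0 = -5

-5


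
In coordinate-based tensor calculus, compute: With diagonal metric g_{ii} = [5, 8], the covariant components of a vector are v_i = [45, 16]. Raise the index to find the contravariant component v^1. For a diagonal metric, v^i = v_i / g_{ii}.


To raise an index with a diagonal metric: v^i = v_i / g_{ii}.
For index 1: v_1 = 45, g_{11} = 5
v^1 = 45 / 5 = 9

9


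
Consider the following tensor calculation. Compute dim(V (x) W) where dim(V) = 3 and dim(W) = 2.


The dimension of a tensor product is the product of dimensions.
dim(V) = 3, dim(W) = 2
dim(V (x) W) = 3 * 2 = 6

6


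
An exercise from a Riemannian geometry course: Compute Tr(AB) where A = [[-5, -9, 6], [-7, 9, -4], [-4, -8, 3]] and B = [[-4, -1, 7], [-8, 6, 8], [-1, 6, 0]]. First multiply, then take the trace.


Tr(AB) = sum_i (AB)_{ii} where (AB)_{ii} = sum_k A_{ik} B_{ki}.
(AB)_{11} = -5*-4 + -9*-8 + 6*-1 = 86
(AB)_{22} = -7*-1 + 9*6 + -4*6 = 37
(AB)_{33} = -4*7 + -8*8 + 3*0 = -92
Tr(AB) = 86 + 37 + -92 = 31

31


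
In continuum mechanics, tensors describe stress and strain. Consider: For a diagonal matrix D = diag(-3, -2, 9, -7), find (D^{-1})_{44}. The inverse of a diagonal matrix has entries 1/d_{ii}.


For a diagonal matrix, the inverse has entries (D^{-1})_{ii} = 1/d_{ii}.
The diagonal entries are: d_{11} = -3, d_{22} = -2, d_{33} = 9, d_{44} = -7
We need (D^{-1})_{44} = 1/d_{44} = 1/-7 = -1/7

-1/7


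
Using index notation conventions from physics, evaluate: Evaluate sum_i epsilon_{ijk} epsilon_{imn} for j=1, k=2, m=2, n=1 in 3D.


Using the identity: epsilon_{ijk} epsilon_{imn} = delta_{jm} delta_{kn} - delta_{jn} delta_{km}.
delta_{12} = 0
delta_{21} = 0
delta_{11} = 1
delta_{22} = 1
Result = 0 * 0 - 1 * 1 = 0 - 1 = -1

-1


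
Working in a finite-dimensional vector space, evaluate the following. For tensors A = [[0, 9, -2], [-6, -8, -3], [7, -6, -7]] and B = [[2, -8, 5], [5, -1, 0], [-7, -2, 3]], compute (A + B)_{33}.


Tensor addition is component-wise: (A + B)_{ij} = A_{ij} + B_{ij}.
A_{33} = -7
B_{33} = 3
(A + B)_{33} = -7 + 3 = -4

-4


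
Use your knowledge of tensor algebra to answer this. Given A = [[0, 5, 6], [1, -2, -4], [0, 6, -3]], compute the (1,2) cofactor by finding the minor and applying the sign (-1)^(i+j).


To find cofactor C_{12}, delete row 1 and column 2.
The resulting 2x2 submatrix is: [[1, -4], [0, -3]]
Minor M_{12} = 1*-3 - -4*0
  = -3 - 0 = -3
Sign = (-1)^(1+2) = (-1)^3 = -1
Cofactor C_{12} = -1 * -3 = 3

3


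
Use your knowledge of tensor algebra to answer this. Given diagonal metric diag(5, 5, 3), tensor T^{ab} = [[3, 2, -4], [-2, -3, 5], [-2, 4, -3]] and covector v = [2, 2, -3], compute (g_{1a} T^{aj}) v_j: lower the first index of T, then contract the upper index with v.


Step 1: lower the first index. For a diagonal metric, g_{ia} T^{aj} = g_{ii} T^{ij} (no sum on i).
g_{11} = 5
S_1{}^1 = 5 * T^{11} = 5 * 3 = 15
S_1{}^2 = 5 * T^{12} = 5 * 2 = 10
S_1{}^3 = 5 * T^{13} = 5 * -4 = -20
Step 2: contract S_1{}^j with v_j.
S_1{}^1 * v_1 = 15 * 2 = 30
S_1{}^2 * v_2 = 10 * 2 = 20
S_1{}^3 * v_3 = -20 * -3 = 60
Result = 30 + 20 + 60 = 110

110


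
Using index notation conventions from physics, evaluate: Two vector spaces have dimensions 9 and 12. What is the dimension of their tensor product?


The dimension of a tensor product is the product of dimensions.
dim(V) = 9, dim(W) = 12
dim(V (x) W) = 9 * 12 = 108

108


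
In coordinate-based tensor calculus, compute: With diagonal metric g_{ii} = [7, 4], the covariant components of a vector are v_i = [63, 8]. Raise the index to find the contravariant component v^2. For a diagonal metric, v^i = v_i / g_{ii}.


To raise an index with a diagonal metric: v^i = v_i / g_{ii}.
For index 2: v_2 = 8, g_{22} = 4
v^2 = 8 / 4 = 2

2


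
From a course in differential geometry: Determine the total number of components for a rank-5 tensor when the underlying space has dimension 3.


The number of components of a rank-r tensor in d dimensions is d^r.
Here d = 3 and r = 5.
3^5 = 243

243


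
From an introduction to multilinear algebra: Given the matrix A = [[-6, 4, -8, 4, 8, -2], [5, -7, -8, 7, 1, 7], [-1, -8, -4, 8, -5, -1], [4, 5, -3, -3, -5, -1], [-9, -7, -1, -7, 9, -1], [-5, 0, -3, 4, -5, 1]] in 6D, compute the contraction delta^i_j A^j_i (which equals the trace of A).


The contraction (trace) of a rank-2 tensor is the sum of its diagonal elements.
Diagonal entries: A[1,1] = -6, A[2,2] = -7, A[3,3] = -4, A[4,4] = -3, A[5,5] = 9, A[6,6] = 1
Tr(A) = -6 + -7 + -4 + -3 + 9 + 1 = -10

-10


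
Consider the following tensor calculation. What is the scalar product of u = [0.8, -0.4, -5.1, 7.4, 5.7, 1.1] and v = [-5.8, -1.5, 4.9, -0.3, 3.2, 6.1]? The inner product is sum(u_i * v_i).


The inner product u . v = sum of u_i * v_i.
Term-by-term: 0.8 * -5.8, -0.4 * -1.5, -5.1 * 4.9, 7.4 * -0.3, 5.7 * 3.2, 1.1 * 6.1
Products: -4.64, 0.6, -24.99, -2.22, 18.24, 6.71
Sum = -4.64 + 0.6 + -24.99 + -2.22 + 18.24 + 6.71 = -6.3

-6.3


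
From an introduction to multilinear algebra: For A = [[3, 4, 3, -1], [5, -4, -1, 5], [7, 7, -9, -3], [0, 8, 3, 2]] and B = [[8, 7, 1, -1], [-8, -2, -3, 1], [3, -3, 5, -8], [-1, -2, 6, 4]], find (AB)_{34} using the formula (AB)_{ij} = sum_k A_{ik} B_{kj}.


(AB)_{ij} = sum_k A_{ik} B_{kj}.
For i=3, j=4:
A_{31} * B_{14} = 7 * -1 = -7
A_{32} * B_{24} = 7 * 1 = 7
A_{33} * B_{34} = -9 * -8 = 72
A_{34} * B_{44} = -3 * 4 = -12
Sum = -7 + 7 + 72 + -12 = 60

60


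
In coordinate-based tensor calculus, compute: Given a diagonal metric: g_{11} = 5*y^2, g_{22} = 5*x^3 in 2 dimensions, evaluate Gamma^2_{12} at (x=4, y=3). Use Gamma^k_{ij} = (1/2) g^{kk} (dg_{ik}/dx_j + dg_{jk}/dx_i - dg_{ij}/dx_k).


For a diagonal metric, Gamma^k_{ij} = (1/2) g^{kk} (dg_{ik}/dx_j + dg_{jk}/dx_i - dg_{ij}/dx_k).
The metric is diagonal, so g_{ab} = 0 for a != b.
At the given point: g_{11} = 45, g_{22} = 320
g^{22} = 1/320
dg_{12}/dx_2 = 0 (off-diagonal)
dg_{22}/dx_1 = dg_{22}/dx_1 = 240
dg_{12}/dx_2 = 0 (off-diagonal)
Numerator = 0 + 240 - 0 = 240
Gamma^2_{12} = 240 / (2 * 320) = 3/8

3/8


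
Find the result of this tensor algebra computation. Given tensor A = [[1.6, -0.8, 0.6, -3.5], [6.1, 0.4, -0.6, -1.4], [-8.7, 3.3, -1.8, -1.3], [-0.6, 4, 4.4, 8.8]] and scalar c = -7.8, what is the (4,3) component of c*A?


Scalar multiplication: (cA)_{ij} = c * A_{ij}.
c = -7.8
A_{43} = 4.4
(cA)_{43} = -7.8 * 4.4 = -34.32

-34.32


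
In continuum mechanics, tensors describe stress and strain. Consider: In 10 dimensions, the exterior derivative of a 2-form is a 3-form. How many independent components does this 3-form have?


The exterior derivative of a p-form is a (p+1)-form.
Its number of independent components is C(n, p+1).
n = 10, p+1 = 3
C(10, 3) = 120

120


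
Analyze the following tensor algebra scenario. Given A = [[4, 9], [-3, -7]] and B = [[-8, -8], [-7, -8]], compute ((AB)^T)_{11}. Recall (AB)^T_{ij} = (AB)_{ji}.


(AB)^T_{ij} = (AB)_{ji} = sum_k A_{jk} B_{ki}.
For i=1, j=1 we need (AB)_{11}:
A_{11} * B_{11} = 4 * -8 = -32
A_{12} * B_{21} = 9 * -7 = -63
Sum = -32 + -63 = -95

-95


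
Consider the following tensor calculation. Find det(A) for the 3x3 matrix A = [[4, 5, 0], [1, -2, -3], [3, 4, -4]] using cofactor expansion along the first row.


Expanding along the first row, det(A) = a11*M_11 - a12*M_12 + a13*M_13, where M_1j is the (1,j) minor.
Minor M_11 = -2*-4 - -3*4 = 20
Minor M_12 = 1*-4 - -3*3 = 5
Minor M_13 = 1*4 - -2*3 = 10
det = 4*(20) - 5*(5) + 0*(10)
    = 80 - 25 + 0
    = 55

55


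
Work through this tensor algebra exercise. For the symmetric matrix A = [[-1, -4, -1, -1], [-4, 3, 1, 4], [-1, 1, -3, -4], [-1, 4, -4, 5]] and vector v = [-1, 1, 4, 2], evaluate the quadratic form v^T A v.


First compute Av:
(Av)_1 = -1*-1 + -4*1 + -1*4 + -1*2 = -9
(Av)_2 = -4*-1 + 3*1 + 1*4 + 4*2 = 19
(Av)_3 = -1*-1 + 1*1 + -3*4 + -4*2 = -18
(Av)_4 = -1*-1 + 4*1 + -4*4 + 5*2 = -1
Av = [-9, 19, -18, -1]
Then v^T (Av) = -1*-9 + 1*19 + 4*-18 + 2*-1
= 9 + 19 + -72 + -2 = -46

-46


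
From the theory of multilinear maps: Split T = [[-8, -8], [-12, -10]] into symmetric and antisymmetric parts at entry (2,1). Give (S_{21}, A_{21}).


T_{21} = -12
T_{12} = -8
S_{21} = (-12 + -8)/2 = -20/2 = -10
A_{21} = (-12 - -8)/2 = -4/2 = -2
Check: S + A = -10 + -2 = -12 = T_{21}.

(-10, -2)


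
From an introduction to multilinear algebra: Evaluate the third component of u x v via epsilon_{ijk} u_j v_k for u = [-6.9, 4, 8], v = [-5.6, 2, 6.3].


(u x v)_3 = sum_{j,k} epsilon_{3jk} u_j v_k. Only permutations of (1,2,3) contribute; the two non-zero terms are:
eps_{312} u_1 v_2 = 1 * -6.9 * 2 = -13.8
eps_{321} u_2 v_1 = -1 * 4 * -5.6 = 22.4
(u x v)_3 = 8.6

8.6


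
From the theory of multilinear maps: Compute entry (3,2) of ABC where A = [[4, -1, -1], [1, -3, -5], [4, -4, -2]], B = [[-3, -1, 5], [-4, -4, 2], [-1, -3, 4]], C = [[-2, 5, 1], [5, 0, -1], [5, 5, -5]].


(ABC)_{32} = sum_m (AB)_{3m} C_{m2}. First compute row 3 of AB.
(AB)_{31} = 4*-3 + -4*-4 + -2*-1 = 6
(AB)_{32} = 4*-1 + -4*-4 + -2*-3 = 18
(AB)_{33} = 4*5 + -4*2 + -2*4 = 4
Now contract with column 2 of C:
(AB)_{31} * C_{12} = 6 * 5 = 30
(AB)_{32} * C_{22} = 18 * 0 = 0
(AB)_{33} * C_{32} = 4 * 5 = 20
(ABC)_{32} = 30 + 0 + 20 = 50

50


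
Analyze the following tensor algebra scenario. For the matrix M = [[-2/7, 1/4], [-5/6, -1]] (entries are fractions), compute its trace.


The trace is the sum of diagonal entries.
Diagonal: M[1,1] = -2/7, M[2,2] = -1
Tr(M) = -2/7 + -1
Computing step by step:
After adding M[1,1]: -2/7
After adding M[2,2]: -9/7
Tr(M) = -9/7

-9/7


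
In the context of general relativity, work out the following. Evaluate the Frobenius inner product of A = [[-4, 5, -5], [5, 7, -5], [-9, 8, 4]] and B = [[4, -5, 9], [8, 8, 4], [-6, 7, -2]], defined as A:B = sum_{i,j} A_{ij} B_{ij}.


A:B = sum over all i,j of A_{ij} * B_{ij}.
Row 1: -4*4=-16, 5*-5=-25, -5*9=-45 => row sum = -86
Row 2: 5*8=40, 7*8=56, -5*4=-20 => row sum = 76
Row 3: -9*-6=54, 8*7=56, 4*-2=-8 => row sum = 102
Total = -86 + 76 + 102 = 92

92


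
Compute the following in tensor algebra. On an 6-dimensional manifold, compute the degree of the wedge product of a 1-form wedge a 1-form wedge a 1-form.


The degree of a wedge product is the sum of the degrees of the individual forms.
Degrees: 1, 1, 1
Total degree = 1 + 1 + 1 = 3

3


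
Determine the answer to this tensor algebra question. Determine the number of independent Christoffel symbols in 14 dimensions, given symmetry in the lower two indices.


Christoffel symbols Gamma^k_{ij} are symmetric in i,j, so there are d * d(d+1)/2 independent symbols.
d = 14
d(d+1)/2 = 14 * 15 / 2 = 105
Total = 14 * 105 = 1470

1470


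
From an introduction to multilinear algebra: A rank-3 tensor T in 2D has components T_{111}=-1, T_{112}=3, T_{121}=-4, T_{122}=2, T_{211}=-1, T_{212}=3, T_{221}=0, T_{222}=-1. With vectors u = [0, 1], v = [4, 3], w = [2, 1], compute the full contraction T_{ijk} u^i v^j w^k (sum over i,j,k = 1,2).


S = sum over i,j,k of T_{ijk} u_i v_j w_k. Expanding all 8 terms:
T_{111}*u_1*v_1*w_1 = -1*0*4*2 = 0  (running total: 0)
T_{112}*u_1*v_1*w_2 = 3*0*4*1 = 0  (running total: 0)
T_{121}*u_1*v_2*w_1 = -4*0*3*2 = 0  (running total: 0)
T_{122}*u_1*v_2*w_2 = 2*0*3*1 = 0  (running total: 0)
T_{211}*u_2*v_1*w_1 = -1*1*4*2 = -8  (running total: -8)
T_{212}*u_2*v_1*w_2 = 3*1*4*1 = 12  (running total: 4)
T_{221}*u_2*v_2*w_1 = 0*1*3*2 = 0  (running total: 4)
T_{222}*u_2*v_2*w_2 = -1*1*3*1 = -3  (running total: 1)
S = 1

1


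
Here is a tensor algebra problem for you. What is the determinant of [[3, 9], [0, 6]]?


For a 2x2 matrix [[a, b], [c, d]], det = a*d - b*c.
a = 3, b = 9, c = 0, d = 6
a*d = 3 * 6 = 18
b*c = 9 * 0 = 0
det = 18 - 0 = 18

18


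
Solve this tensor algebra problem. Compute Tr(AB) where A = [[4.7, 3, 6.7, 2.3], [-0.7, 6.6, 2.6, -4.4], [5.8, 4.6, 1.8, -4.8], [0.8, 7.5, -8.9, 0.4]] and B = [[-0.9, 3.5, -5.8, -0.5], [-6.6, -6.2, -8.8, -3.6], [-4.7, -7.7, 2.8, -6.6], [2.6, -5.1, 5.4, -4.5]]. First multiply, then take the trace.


Tr(AB) = sum_i (AB)_{ii} where (AB)_{ii} = sum_k A_{ik} B_{ki}.
(AB)_{11} = 4.7*-0.9 + 3*-6.6 + 6.7*-4.7 + 2.3*2.6 = -49.54
(AB)_{22} = -0.7*3.5 + 6.6*-6.2 + 2.6*-7.7 + -4.4*-5.1 = -40.95
(AB)_{33} = 5.8*-5.8 + 4.6*-8.8 + 1.8*2.8 + -4.8*5.4 = -95
(AB)_{44} = 0.8*-0.5 + 7.5*-3.6 + -8.9*-6.6 + 0.4*-4.5 = 29.54
Tr(AB) = -49.54 + -40.95 + -95 + 29.54 = -155.95

-155.95


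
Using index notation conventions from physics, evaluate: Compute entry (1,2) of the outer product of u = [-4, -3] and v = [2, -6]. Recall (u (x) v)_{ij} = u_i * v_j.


The outer product entry T_{ij} = u_i * v_j.
We need i=1, j=2.
u_1 = -4, v_2 = -6
T_{1,2} = -4 * -6 = 24

24


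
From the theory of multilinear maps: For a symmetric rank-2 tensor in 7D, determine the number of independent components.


A symmetric rank-2 tensor in d dimensions has d(d+1)/2 independent components.
d = 7
d(d+1)/2 = 7 * 8 / 2 = 56 / 2 = 28

28


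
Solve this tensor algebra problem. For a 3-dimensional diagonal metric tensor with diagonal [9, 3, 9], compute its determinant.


For a diagonal metric, the determinant is the product of diagonal entries.
Diagonal entries: 9, 3, 9
det(g) = 9 * 3 * 9 = 243

243


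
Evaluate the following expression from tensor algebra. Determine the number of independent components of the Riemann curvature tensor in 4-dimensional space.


The Riemann tensor in d dimensions has d^2(d^2 - 1)/12 independent components.
d = 4, so d^2 = 16
d^2 - 1 = 15
d^2(d^2 - 1) = 16 * 15 = 240
Divide by 12: 240 / 12 = 20

20


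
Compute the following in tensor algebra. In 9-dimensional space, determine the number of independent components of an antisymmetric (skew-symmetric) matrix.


An antisymmetric rank-2 tensor satisfies A_{ij} = -A_{ji}, so diagonal entries are zero.
The independent components are the upper-triangular entries: C(n, 2) = n(n-1)/2.
n = 9
C(9, 2) = 9 * 8 / 2 = 72 / 2 = 36

36


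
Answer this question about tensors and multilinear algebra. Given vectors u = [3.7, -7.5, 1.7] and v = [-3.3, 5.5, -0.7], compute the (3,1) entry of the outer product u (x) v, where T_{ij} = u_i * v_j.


The outer product entry T_{ij} = u_i * v_j.
We need i=3, j=1.
u_3 = 1.7, v_1 = -3.3
T_{3,1} = 1.7 * -3.3 = -5.61

-5.61


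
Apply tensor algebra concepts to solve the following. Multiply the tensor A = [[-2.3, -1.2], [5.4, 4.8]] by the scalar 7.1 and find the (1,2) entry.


Scalar multiplication: (cA)_{ij} = c * A_{ij}.
c = 7.1
A_{12} = -1.2
(cA)_{12} = 7.1 * -1.2 = -8.52

-8.52


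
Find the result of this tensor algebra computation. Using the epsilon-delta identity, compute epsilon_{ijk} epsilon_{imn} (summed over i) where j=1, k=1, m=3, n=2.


Using the identity: epsilon_{ijk} epsilon_{imn} = delta_{jm} delta_{kn} - delta_{jn} delta_{km}.
delta_{13} = 0
delta_{12} = 0
delta_{12} = 0
delta_{13} = 0
Result = 0 * 0 - 0 * 0 = 0 - 0 = 0

0


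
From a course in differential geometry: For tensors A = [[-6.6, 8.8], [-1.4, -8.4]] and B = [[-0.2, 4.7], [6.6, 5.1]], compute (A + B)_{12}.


Tensor addition is component-wise: (A + B)_{ij} = A_{ij} + B_{ij}.
A_{12} = 8.8
B_{12} = 4.7
(A + B)_{12} = 8.8 + 4.7 = 13.5

13.5


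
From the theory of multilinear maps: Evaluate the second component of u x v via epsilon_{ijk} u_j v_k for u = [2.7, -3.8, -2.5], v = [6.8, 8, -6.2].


(u x v)_2 = sum_{j,k} epsilon_{2jk} u_j v_k. Only permutations of (1,2,3) contribute; the two non-zero terms are:
eps_{213} u_1 v_3 = -1 * 2.7 * -6.2 = 16.74
eps_{231} u_3 v_1 = 1 * -2.5 * 6.8 = -17
(u x v)_2 = -0.26

-0.26


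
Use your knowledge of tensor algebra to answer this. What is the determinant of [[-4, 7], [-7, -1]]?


For a 2x2 matrix [[a, b], [c, d]], det = a*d - b*c.
a = -4, b = 7, c = -7, d = -1
a*d = -4 * -1 = 4
b*c = 7 * -7 = -49
det = 4 - -49 = 53

53


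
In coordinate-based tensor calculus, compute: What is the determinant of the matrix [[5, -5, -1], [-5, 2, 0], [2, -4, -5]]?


Expanding along the first row, det(A) = a11*M_11 - a12*M_12 + a13*M_13, where M_1j is the (1,j) minor.
Minor M_11 = 2*-5 - 0*-4 = -10
Minor M_12 = -5*-5 - 0*2 = 25
Minor M_13 = -5*-4 - 2*2 = 16
det = 5*(-10) - -5*(25) + -1*(16)
    = -50 - -125 + -16
    = 59

59


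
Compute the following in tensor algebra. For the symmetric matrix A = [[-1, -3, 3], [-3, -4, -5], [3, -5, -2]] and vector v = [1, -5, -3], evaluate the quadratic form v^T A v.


First compute Av:
(Av)_1 = -1*1 + -3*-5 + 3*-3 = 5
(Av)_2 = -3*1 + -4*-5 + -5*-3 = 32
(Av)_3 = 3*1 + -5*-5 + -2*-3 = 34
Av = [5, 32, 34]
Then v^T (Av) = 1*5 + -5*32 + -3*34
= 5 + -160 + -102 = -257

-257


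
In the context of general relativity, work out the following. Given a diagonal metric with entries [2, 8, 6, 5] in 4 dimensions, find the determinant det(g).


For a diagonal metric, the determinant is the product of diagonal entries.
Diagonal entries: 2, 8, 6, 5
det(g) = 2 * 8 * 6 * 5 = 480

480


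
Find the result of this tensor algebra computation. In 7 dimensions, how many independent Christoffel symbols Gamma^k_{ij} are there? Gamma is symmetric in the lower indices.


Christoffel symbols Gamma^k_{ij} are symmetric in i,j, so there are d * d(d+1)/2 independent symbols.
d = 7
d(d+1)/2 = 7 * 8 / 2 = 28
Total = 7 * 28 = 196

196


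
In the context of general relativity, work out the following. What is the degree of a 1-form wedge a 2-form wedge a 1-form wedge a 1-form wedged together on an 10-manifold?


The degree of a wedge product is the sum of the degrees of the individual forms.
Degrees: 1, 2, 1, 1
Total degree = 1 + 2 + 1 + 1 = 5

5


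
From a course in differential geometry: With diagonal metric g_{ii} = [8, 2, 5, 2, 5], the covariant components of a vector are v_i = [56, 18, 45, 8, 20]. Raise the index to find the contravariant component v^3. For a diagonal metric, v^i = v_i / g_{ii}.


To raise an index with a diagonal metric: v^i = v_i / g_{ii}.
For index 3: v_3 = 45, g_{33} = 5
v^3 = 45 / 5 = 9

9


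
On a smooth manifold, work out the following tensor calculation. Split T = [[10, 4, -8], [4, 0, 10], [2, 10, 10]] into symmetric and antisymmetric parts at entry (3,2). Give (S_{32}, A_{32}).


T_{32} = 10
T_{23} = 10
S_{32} = (10 + 10)/2 = 20/2 = 10
A_{32} = (10 - 10)/2 = 0/2 = 0
Check: S + A = 10 + 0 = 10 = T_{32}.

(10, 0)


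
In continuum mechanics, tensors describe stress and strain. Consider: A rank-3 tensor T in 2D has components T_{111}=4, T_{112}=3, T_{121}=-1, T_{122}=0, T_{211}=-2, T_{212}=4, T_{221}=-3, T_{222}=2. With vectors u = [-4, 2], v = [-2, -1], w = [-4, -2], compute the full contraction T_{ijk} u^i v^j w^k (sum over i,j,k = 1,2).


S = sum over i,j,k of T_{ijk} u_i v_j w_k. Expanding all 8 terms:
T_{111}*u_1*v_1*w_1 = 4*-4*-2*-4 = -128  (running total: -128)
T_{112}*u_1*v_1*w_2 = 3*-4*-2*-2 = -48  (running total: -176)
T_{121}*u_1*v_2*w_1 = -1*-4*-1*-4 = 16  (running total: -160)
T_{122}*u_1*v_2*w_2 = 0*-4*-1*-2 = 0  (running total: -160)
T_{211}*u_2*v_1*w_1 = -2*2*-2*-4 = -32  (running total: -192)
T_{212}*u_2*v_1*w_2 = 4*2*-2*-2 = 32  (running total: -160)
T_{221}*u_2*v_2*w_1 = -3*2*-1*-4 = -24  (running total: -184)
T_{222}*u_2*v_2*w_2 = 2*2*-1*-2 = 8  (running total: -176)
S = -176

-176


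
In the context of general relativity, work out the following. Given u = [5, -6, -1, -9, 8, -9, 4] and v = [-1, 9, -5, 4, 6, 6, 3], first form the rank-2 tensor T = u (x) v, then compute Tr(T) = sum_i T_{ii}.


The outer product gives T_{ij} = u_i v_j.
The trace (contraction) is Tr(T) = sum_i T_{ii} = sum_i u_i v_i.
Diagonal entries:
T_{11} = u_1 * v_1 = 5 * -1 = -5
T_{22} = u_2 * v_2 = -6 * 9 = -54
T_{33} = u_3 * v_3 = -1 * -5 = 5
T_{44} = u_4 * v_4 = -9 * 4 = -36
T_{55} = u_5 * v_5 = 8 * 6 = 48
T_{66} = u_6 * v_6 = -9 * 6 = -54
T_{77} = u_7 * v_7 = 4 * 3 = 12
Tr(T) = -5 + -54 + 5 + -36 + 48 + -54 + 12 = -84

-84


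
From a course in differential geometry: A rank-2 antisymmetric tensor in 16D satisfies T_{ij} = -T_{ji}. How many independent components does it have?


An antisymmetric rank-2 tensor satisfies A_{ij} = -A_{ji}, so diagonal entries are zero.
The independent components are the upper-triangular entries: C(n, 2) = n(n-1)/2.
n = 16
C(16, 2) = 16 * 15 / 2 = 240 / 2 = 120

120


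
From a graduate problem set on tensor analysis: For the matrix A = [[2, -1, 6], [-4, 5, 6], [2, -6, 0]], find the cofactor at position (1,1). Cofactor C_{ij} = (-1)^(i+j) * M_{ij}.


To find cofactor C_{11}, delete row 1 and column 1.
The resulting 2x2 submatrix is: [[5, 6], [-6, 0]]
Minor M_{11} = 5*0 - 6*-6
  = 0 - -36 = 36
Sign = (-1)^(1+1) = (-1)^2 = 1
Cofactor C_{11} = 1 * 36 = 36

36


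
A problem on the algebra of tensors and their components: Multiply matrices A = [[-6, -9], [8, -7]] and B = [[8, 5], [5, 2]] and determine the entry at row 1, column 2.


(AB)_{ij} = sum_k A_{ik} B_{kj}.
For i=1, j=2:
A_{11} * B_{12} = -6 * 5 = -30
A_{12} * B_{22} = -9 * 2 = -18
Sum = -30 + -18 = -48

-48


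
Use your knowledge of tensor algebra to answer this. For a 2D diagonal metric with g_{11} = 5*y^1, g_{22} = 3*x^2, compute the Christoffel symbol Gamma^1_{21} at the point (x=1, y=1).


For a diagonal metric, Gamma^k_{ij} = (1/2) g^{kk} (dg_{ik}/dx_j + dg_{jk}/dx_i - dg_{ij}/dx_k).
The metric is diagonal, so g_{ab} = 0 for a != b.
At the given point: g_{11} = 5, g_{22} = 3
g^{11} = 1/5
dg_{21}/dx_1 = 0 (off-diagonal)
dg_{11}/dx_2 = dg_{11}/dx_2 = 5
dg_{21}/dx_1 = 0 (off-diagonal)
Numerator = 0 + 5 - 0 = 5
Gamma^1_{21} = 5 / (2 * 5) = 1/2

1/2


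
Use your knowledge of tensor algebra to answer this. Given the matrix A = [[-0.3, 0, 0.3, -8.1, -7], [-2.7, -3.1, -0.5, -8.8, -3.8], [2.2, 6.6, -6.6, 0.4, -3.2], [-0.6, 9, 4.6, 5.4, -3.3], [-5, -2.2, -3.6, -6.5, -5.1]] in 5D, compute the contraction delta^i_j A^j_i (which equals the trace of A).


The contraction (trace) of a rank-2 tensor is the sum of its diagonal elements.
Diagonal entries: A[1,1] = -0.3, A[2,2] = -3.1, A[3,3] = -6.6, A[4,4] = 5.4, A[5,5] = -5.1
Tr(A) = -0.3 + -3.1 + -6.6 + 5.4 + -5.1 = -9.7

-9.7


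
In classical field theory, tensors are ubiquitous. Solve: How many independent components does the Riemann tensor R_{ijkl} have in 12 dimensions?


The Riemann tensor in d dimensions has d^2(d^2 - 1)/12 independent components.
d = 12, so d^2 = 144
d^2 - 1 = 143
d^2(d^2 - 1) = 144 * 143 = 20592
Divide by 12: 20592 / 12 = 1716

1716


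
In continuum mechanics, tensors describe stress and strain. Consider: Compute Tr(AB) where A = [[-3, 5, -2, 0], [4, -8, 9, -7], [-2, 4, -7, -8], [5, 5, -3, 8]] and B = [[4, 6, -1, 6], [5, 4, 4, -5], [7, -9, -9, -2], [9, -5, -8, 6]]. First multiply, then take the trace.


Tr(AB) = sum_i (AB)_{ii} where (AB)_{ii} = sum_k A_{ik} B_{ki}.
(AB)_{11} = -3*4 + 5*5 + -2*7 + 0*9 = -1
(AB)_{22} = 4*6 + -8*4 + 9*-9 + -7*-5 = -54
(AB)_{33} = -2*-1 + 4*4 + -7*-9 + -8*-8 = 145
(AB)_{44} = 5*6 + 5*-5 + -3*-2 + 8*6 = 59
Tr(AB) = -1 + -54 + 145 + 59 = 149

149


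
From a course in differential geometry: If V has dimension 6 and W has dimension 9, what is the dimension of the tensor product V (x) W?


The dimension of a tensor product is the product of dimensions.
dim(V) = 6, dim(W) = 9
dim(V (x) W) = 6 * 9 = 54

54


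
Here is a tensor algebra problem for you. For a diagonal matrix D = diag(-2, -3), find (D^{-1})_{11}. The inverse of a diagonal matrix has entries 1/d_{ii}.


For a diagonal matrix, the inverse has entries (D^{-1})_{ii} = 1/d_{ii}.
The diagonal entries are: d_{11} = -2, d_{22} = -3
We need (D^{-1})_{11} = 1/d_{11} = 1/-2 = -1/2

-1/2


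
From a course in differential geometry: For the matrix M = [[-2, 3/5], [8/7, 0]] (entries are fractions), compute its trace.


The trace is the sum of diagonal entries.
Diagonal: M[1,1] = -2, M[2,2] = 0
Tr(M) = -2 + 0
Computing step by step:
After adding M[1,1]: -2
After adding M[2,2]: -2
Tr(M) = -2

-2


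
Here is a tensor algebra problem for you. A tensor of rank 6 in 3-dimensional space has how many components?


The number of components of a rank-r tensor in d dimensions is d^r.
Here d = 3 and r = 6.
3^6 = 729

729


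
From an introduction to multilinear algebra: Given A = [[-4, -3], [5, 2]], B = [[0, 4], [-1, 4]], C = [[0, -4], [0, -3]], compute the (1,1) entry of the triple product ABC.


(ABC)_{11} = sum_m (AB)_{1m} C_{m1}. First compute row 1 of AB.
(AB)_{11} = -4*0 + -3*-1 = 3
(AB)_{12} = -4*4 + -3*4 = -28
Now contract with column 1 of C:
(AB)_{11} * C_{11} = 3 * 0 = 0
(AB)_{12} * C_{21} = -28 * 0 = 0
(ABC)_{11} = 0 + 0 = 0

0


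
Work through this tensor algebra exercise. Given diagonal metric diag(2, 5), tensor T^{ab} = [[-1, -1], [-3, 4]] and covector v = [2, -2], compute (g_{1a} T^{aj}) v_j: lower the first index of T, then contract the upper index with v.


Step 1: lower the first index. For a diagonal metric, g_{ia} T^{aj} = g_{ii} T^{ij} (no sum on i).
g_{11} = 2
S_1{}^1 = 2 * T^{11} = 2 * -1 = -2
S_1{}^2 = 2 * T^{12} = 2 * -1 = -2
Step 2: contract S_1{}^j with v_j.
S_1{}^1 * v_1 = -2 * 2 = -4
S_1{}^2 * v_2 = -2 * -2 = 4
Result = -4 + 4 = 0

0


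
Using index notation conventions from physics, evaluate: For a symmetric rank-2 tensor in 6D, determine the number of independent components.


A symmetric rank-2 tensor in d dimensions has d(d+1)/2 independent components.
d = 6
d(d+1)/2 = 6 * 7 / 2 = 42 / 2 = 21

21


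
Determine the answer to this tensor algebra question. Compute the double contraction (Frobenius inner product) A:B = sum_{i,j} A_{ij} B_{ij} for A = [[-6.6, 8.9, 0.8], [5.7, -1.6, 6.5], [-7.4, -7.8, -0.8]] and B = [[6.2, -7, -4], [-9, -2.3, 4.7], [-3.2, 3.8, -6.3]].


A:B = sum over all i,j of A_{ij} * B_{ij}.
Row 1: -6.6*6.2=-40.92, 8.9*-7=-62.3, 0.8*-4=-3.2 => row sum = -106.42
Row 2: 5.7*-9=-51.3, -1.6*-2.3=3.68, 6.5*4.7=30.55 => row sum = -17.07
Row 3: -7.4*-3.2=23.68, -7.8*3.8=-29.64, -0.8*-6.3=5.04 => row sum = -0.92
Total = -106.42 + -17.07 + -0.92 = -124.41

-124.41


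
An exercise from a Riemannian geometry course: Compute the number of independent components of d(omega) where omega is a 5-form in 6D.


The exterior derivative of a p-form is a (p+1)-form.
Its number of independent components is C(n, p+1).
n = 6, p+1 = 6
C(6, 6) = 1

1


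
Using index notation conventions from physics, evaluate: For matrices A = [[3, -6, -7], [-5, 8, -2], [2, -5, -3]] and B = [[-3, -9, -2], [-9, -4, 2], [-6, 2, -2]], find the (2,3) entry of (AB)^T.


(AB)^T_{ij} = (AB)_{ji} = sum_k A_{jk} B_{ki}.
For i=2, j=3 we need (AB)_{32}:
A_{31} * B_{12} = 2 * -9 = -18
A_{32} * B_{22} = -5 * -4 = 20
A_{33} * B_{32} = -3 * 2 = -6
Sum = -18 + 20 + -6 = -4

-4


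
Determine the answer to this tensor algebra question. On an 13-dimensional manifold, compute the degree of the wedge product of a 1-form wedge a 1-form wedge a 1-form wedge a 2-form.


The degree of a wedge product is the sum of the degrees of the individual forms.
Degrees: 1, 1, 1, 2
Total degree = 1 + 1 + 1 + 2 = 5

5


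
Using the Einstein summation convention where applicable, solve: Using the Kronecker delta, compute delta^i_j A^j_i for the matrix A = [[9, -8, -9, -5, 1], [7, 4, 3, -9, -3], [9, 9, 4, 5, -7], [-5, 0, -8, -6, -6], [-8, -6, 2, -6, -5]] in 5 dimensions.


The contraction (trace) of a rank-2 tensor is the sum of its diagonal elements.
Diagonal entries: A[1,1] = 9, A[2,2] = 4, A[3,3] = 4, A[4,4] = -6, A[5,5] = -5
Tr(A) = 9 + 4 + 4 + -6 + -5 = 6

6


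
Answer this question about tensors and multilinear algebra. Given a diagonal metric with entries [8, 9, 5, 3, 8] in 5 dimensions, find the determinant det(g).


For a diagonal metric, the determinant is the product of diagonal entries.
Diagonal entries: 8, 9, 5, 3, 8
det(g) = 8 * 9 * 5 * 3 * 8 = 8640

8640


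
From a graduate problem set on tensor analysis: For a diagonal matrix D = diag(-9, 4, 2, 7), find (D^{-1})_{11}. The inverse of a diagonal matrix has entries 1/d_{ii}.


For a diagonal matrix, the inverse has entries (D^{-1})_{ii} = 1/d_{ii}.
The diagonal entries are: d_{11} = -9, d_{22} = 4, d_{33} = 2, d_{44} = 7
We need (D^{-1})_{11} = 1/d_{11} = 1/-9 = -1/9

-1/9


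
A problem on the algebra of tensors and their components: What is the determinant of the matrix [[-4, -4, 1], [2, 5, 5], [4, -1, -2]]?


Expanding along the first row, det(A) = a11*M_11 - a12*M_12 + a13*M_13, where M_1j is the (1,j) minor.
Minor M_11 = 5*-2 - 5*-1 = -5
Minor M_12 = 2*-2 - 5*4 = -24
Minor M_13 = 2*-1 - 5*4 = -22
det = -4*(-5) - -4*(-24) + 1*(-22)
    = 20 - 96 + -22
    = -98

-98


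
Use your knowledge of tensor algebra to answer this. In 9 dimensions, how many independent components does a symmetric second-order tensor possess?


A symmetric rank-2 tensor in d dimensions has d(d+1)/2 independent components.
d = 9
d(d+1)/2 = 9 * 10 / 2 = 90 / 2 = 45

45


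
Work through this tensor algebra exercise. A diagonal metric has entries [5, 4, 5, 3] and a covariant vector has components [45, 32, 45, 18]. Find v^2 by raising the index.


To raise an index with a diagonal metric: v^i = v_i / g_{ii}.
For index 2: v_2 = 32, g_{22} = 4
v^2 = 32 / 4 = 8

8


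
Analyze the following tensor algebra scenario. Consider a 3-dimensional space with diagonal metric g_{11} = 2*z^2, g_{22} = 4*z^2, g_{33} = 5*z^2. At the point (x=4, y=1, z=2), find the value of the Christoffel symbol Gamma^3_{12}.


For a diagonal metric, Gamma^k_{ij} = (1/2) g^{kk} (dg_{ik}/dx_j + dg_{jk}/dx_i - dg_{ij}/dx_k).
The metric is diagonal, so g_{ab} = 0 for a != b.
At the given point: g_{11} = 8, g_{22} = 16, g_{33} = 20
g^{33} = 1/20
dg_{13}/dx_2 = 0 (off-diagonal)
dg_{23}/dx_1 = 0 (off-diagonal)
dg_{12}/dx_3 = 0 (off-diagonal)
Numerator = 0 + 0 - 0 = 0
Gamma^3_{12} = 0 / (2 * 20) = 0

0


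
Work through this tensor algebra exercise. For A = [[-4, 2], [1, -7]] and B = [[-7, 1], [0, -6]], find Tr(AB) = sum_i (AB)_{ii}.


Tr(AB) = sum_i (AB)_{ii} where (AB)_{ii} = sum_k A_{ik} B_{ki}.
(AB)_{11} = -4*-7 + 2*0 = 28
(AB)_{22} = 1*1 + -7*-6 = 43
Tr(AB) = 28 + 43 = 71

71


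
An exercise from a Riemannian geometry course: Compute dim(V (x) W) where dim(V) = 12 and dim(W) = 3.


The dimension of a tensor product is the product of dimensions.
dim(V) = 12, dim(W) = 3
dim(V (x) W) = 12 * 3 = 36

36


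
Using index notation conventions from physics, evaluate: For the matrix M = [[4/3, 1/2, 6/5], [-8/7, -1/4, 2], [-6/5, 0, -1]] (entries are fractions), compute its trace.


The trace is the sum of diagonal entries.
Diagonal: M[1,1] = 4/3, M[2,2] = -1/4, M[3,3] = -1
Tr(M) = 4/3 + -1/4 + -1
Computing step by step:
After adding M[1,1]: 4/3
After adding M[2,2]: 13/12
After adding M[3,3]: 1/12
Tr(M) = 1/12

1/12


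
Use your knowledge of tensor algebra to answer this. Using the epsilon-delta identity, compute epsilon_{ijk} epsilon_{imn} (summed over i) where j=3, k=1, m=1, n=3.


Using the identity: epsilon_{ijk} epsilon_{imn} = delta_{jm} delta_{kn} - delta_{jn} delta_{km}.
delta_{31} = 0
delta_{13} = 0
delta_{33} = 1
delta_{11} = 1
Result = 0 * 0 - 1 * 1 = 0 - 1 = -1

-1


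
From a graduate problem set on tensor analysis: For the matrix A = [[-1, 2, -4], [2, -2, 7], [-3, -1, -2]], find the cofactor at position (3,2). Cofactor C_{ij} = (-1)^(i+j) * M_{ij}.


To find cofactor C_{32}, delete row 3 and column 2.
The resulting 2x2 submatrix is: [[-1, -4], [2, 7]]
Minor M_{32} = -1*7 - -4*2
  = -7 - -8 = 1
Sign = (-1)^(3+2) = (-1)^5 = -1
Cofactor C_{32} = -1 * 1 = -1

-1


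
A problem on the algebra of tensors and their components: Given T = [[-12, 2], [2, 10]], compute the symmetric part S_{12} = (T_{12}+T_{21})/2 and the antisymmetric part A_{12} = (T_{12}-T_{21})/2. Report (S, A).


T_{12} = 2
T_{21} = 2
S_{12} = (2 + 2)/2 = 4/2 = 2
A_{12} = (2 - 2)/2 = 0/2 = 0
Check: S + A = 2 + 0 = 2 = T_{12}.

(2, 0)


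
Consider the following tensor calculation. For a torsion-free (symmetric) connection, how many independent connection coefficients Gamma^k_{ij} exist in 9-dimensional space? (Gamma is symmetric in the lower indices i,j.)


Christoffel symbols Gamma^k_{ij} are symmetric in i,j, so there are d * d(d+1)/2 independent symbols.
d = 9
d(d+1)/2 = 9 * 10 / 2 = 45
Total = 9 * 45 = 405

405


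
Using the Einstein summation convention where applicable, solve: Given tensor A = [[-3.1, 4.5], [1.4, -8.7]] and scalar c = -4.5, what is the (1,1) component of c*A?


Scalar multiplication: (cA)_{ij} = c * A_{ij}.
c = -4.5
A_{11} = -3.1
(cA)_{11} = -4.5 * -3.1 = 13.95

13.95
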